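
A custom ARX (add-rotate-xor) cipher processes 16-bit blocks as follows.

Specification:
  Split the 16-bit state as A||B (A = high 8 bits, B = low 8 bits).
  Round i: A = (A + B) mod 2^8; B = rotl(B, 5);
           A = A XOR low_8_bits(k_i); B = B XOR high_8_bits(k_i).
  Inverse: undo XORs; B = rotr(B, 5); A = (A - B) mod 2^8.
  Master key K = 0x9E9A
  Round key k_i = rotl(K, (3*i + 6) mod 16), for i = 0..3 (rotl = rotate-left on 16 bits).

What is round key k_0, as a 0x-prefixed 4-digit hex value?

K = 0x9E9A
k_0 = rotl(K, (3*0+6) mod 16) = rotl(K, 6) = 0xA6A7

0xA6A7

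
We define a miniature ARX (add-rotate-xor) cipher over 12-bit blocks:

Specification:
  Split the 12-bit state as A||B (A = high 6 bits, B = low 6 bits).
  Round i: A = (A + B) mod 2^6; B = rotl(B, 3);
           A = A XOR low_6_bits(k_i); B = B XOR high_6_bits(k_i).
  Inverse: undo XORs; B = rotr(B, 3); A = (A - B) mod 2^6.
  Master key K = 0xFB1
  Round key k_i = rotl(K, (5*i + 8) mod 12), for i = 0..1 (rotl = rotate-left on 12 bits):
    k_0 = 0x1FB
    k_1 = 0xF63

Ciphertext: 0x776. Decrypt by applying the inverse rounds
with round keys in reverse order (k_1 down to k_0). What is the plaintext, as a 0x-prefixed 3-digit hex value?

s_0 = ciphertext = 0x776
s_1 = InvRound(s_0, k_1) = 0x959
s_2 = InvRound(s_1, k_0) = 0xAF3

0xAF3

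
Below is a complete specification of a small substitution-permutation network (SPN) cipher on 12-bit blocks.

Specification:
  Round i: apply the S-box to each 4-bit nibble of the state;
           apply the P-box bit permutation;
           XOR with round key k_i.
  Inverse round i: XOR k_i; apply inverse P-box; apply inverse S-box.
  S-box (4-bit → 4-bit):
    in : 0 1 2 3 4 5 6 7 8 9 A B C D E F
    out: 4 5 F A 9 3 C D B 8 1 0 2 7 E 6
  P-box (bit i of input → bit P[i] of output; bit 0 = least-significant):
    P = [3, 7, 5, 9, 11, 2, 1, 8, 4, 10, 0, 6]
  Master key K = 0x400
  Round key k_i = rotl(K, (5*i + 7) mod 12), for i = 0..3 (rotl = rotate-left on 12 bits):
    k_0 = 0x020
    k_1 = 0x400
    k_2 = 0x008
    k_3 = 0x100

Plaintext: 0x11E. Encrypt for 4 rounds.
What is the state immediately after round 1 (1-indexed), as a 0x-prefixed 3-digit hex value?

0xA93

s_0 = plaintext = 0x11E
s_1 = Round(s_0, k_0) = 0xA93
s_2 = Round(s_1, k_1) = 0x790
s_3 = Round(s_2, k_2) = 0x179
s_4 = Round(s_3, k_3) = 0xA13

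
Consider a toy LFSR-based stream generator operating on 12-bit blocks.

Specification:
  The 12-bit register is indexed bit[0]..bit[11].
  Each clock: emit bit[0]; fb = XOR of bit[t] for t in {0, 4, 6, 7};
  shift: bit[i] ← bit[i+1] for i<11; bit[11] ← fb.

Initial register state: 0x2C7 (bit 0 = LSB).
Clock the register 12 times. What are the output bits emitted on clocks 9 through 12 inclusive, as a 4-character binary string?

0100

reg_0 = 0x2C7
clock 1: out=1, reg = 0x963
clock 2: out=1, reg = 0x4B1
clock 3: out=1, reg = 0xA58
clock 4: out=0, reg = 0x52C
clock 5: out=0, reg = 0x296
clock 6: out=0, reg = 0x14B
clock 7: out=1, reg = 0x0A5
clock 8: out=1, reg = 0x052
clock 9: out=0, reg = 0x029
clock 10: out=1, reg = 0x814
clock 11: out=0, reg = 0xC0A
clock 12: out=0, reg = 0x605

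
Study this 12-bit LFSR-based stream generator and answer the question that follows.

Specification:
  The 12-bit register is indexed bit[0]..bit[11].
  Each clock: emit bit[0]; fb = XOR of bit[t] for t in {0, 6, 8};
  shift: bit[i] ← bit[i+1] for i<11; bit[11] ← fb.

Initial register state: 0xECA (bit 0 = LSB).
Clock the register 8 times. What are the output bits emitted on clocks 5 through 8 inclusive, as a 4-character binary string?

reg_0 = 0xECA
clock 1: out=0, reg = 0xF65
clock 2: out=1, reg = 0xFB2
clock 3: out=0, reg = 0xFD9
clock 4: out=1, reg = 0xFEC
clock 5: out=0, reg = 0x7F6
clock 6: out=0, reg = 0x3FB
clock 7: out=1, reg = 0x9FD
clock 8: out=1, reg = 0xCFE

0011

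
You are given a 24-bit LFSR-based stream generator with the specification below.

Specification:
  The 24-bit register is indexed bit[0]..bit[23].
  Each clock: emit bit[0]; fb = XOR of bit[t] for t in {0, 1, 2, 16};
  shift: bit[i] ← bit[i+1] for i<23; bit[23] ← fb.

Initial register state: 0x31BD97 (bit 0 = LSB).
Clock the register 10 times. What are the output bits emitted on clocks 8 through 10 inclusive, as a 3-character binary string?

110

reg_0 = 0x31BD97
clock 1: out=1, reg = 0x18DECB
clock 2: out=1, reg = 0x0C6F65
clock 3: out=1, reg = 0x0637B2
clock 4: out=0, reg = 0x831BD9
clock 5: out=1, reg = 0x418DEC
clock 6: out=0, reg = 0x20C6F6
clock 7: out=0, reg = 0x10637B
clock 8: out=1, reg = 0x0831BD
clock 9: out=1, reg = 0x0418DE
clock 10: out=0, reg = 0x020C6F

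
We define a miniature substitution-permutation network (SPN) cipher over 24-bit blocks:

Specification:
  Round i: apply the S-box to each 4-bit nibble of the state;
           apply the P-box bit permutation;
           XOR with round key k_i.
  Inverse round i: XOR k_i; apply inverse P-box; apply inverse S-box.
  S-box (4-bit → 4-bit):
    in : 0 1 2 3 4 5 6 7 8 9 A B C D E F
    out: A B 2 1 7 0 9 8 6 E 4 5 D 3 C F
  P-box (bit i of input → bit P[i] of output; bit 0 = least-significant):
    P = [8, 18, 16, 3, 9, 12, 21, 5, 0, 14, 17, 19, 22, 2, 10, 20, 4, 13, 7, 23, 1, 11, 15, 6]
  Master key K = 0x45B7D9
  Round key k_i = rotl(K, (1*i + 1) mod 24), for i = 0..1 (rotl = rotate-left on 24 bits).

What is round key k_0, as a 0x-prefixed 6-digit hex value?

0x8B6FB2

K = 0x45B7D9
k_0 = rotl(K, (1*0+1) mod 24) = rotl(K, 1) = 0x8B6FB2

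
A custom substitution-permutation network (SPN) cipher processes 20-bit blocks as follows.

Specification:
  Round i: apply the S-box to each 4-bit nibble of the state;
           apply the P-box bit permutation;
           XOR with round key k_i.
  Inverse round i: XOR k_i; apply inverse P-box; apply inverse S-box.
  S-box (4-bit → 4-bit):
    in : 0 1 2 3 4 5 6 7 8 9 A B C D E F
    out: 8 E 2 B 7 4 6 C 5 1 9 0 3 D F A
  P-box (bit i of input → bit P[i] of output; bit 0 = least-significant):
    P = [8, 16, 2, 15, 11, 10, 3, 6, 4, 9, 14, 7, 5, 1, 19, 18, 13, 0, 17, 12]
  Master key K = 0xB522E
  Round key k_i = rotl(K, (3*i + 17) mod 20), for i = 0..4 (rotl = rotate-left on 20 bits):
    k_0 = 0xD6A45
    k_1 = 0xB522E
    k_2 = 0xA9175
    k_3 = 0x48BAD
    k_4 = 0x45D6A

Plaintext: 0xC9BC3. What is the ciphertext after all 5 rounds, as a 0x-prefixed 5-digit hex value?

0x57B9F

s_0 = plaintext = 0xC9BC3
s_1 = Round(s_0, k_0) = 0xCC764
s_2 = Round(s_1, k_1) = 0xA3781
s_3 = Round(s_2, k_2) = 0xF69DB
s_4 = Round(s_3, k_3) = 0xC93F6
s_5 = Round(s_4, k_4) = 0x57B9F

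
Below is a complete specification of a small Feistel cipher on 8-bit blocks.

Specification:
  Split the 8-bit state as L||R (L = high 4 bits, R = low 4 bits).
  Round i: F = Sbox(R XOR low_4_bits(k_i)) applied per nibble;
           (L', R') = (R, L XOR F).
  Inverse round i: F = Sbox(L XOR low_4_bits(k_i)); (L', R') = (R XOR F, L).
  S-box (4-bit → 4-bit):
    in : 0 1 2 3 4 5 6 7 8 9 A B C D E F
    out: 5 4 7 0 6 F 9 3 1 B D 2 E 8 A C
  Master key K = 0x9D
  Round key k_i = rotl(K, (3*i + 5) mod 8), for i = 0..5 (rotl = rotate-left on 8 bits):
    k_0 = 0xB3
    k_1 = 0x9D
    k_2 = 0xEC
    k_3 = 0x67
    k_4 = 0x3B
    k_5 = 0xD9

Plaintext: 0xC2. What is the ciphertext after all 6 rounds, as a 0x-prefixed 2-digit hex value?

s_0 = plaintext = 0xC2
s_1 = Round(s_0, k_0) = 0x28
s_2 = Round(s_1, k_1) = 0x8D
s_3 = Round(s_2, k_2) = 0xDC
s_4 = Round(s_3, k_3) = 0xCF
s_5 = Round(s_4, k_4) = 0xFA
s_6 = Round(s_5, k_5) = 0xAF

0xAF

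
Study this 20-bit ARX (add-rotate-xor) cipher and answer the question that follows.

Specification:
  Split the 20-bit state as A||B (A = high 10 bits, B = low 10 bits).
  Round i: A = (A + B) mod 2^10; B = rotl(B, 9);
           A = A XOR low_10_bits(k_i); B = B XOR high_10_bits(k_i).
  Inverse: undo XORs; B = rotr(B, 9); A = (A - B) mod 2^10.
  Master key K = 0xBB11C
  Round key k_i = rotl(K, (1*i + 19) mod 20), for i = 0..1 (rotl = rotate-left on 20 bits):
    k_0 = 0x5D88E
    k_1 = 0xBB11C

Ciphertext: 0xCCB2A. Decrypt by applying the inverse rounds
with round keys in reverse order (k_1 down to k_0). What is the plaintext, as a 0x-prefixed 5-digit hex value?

0x0DDF5

s_0 = ciphertext = 0xCCB2A
s_1 = InvRound(s_0, k_1) = 0xA8B8C
s_2 = InvRound(s_1, k_0) = 0x0DDF5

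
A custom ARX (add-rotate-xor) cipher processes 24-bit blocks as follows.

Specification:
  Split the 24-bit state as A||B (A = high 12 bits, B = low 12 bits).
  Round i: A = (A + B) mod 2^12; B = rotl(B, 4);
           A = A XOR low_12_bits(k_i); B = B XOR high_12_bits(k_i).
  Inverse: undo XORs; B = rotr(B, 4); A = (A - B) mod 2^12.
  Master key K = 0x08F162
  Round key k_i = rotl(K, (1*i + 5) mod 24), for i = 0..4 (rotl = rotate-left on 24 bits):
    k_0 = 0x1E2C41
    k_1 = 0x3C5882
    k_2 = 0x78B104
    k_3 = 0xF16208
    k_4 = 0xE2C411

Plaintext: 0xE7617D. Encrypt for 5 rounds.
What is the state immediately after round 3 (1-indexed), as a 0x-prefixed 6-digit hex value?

0x35E8BB

s_0 = plaintext = 0xE7617D
s_1 = Round(s_0, k_0) = 0x3B2633
s_2 = Round(s_1, k_1) = 0x1670F3
s_3 = Round(s_2, k_2) = 0x35E8BB
s_4 = Round(s_3, k_3) = 0xE114AE
s_5 = Round(s_4, k_4) = 0x6AE4C8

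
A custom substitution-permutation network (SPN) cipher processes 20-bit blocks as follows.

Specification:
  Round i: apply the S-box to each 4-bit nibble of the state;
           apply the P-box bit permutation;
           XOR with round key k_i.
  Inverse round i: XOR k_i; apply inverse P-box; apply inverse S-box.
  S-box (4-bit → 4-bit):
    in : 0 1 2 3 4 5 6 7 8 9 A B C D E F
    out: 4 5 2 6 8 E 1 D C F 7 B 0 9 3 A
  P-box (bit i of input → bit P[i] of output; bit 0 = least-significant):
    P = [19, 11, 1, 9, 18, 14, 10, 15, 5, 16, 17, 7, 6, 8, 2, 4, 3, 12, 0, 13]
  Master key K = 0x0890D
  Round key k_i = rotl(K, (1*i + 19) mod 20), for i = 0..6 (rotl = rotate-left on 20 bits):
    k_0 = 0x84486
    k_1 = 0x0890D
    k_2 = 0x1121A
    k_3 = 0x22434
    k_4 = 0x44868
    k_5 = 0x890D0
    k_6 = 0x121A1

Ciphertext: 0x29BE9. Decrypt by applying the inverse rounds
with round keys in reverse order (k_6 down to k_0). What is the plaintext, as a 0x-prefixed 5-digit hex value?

0xC6894

s_0 = ciphertext = 0x29BE9
s_1 = InvRound(s_0, k_6) = 0xB634F
s_2 = InvRound(s_1, k_5) = 0x955F8
s_3 = InvRound(s_2, k_4) = 0x2FF1E
s_4 = InvRound(s_3, k_3) = 0xE26F5
s_5 = InvRound(s_4, k_2) = 0x91911
s_6 = InvRound(s_5, k_1) = 0xE8246
s_7 = InvRound(s_6, k_0) = 0xC6894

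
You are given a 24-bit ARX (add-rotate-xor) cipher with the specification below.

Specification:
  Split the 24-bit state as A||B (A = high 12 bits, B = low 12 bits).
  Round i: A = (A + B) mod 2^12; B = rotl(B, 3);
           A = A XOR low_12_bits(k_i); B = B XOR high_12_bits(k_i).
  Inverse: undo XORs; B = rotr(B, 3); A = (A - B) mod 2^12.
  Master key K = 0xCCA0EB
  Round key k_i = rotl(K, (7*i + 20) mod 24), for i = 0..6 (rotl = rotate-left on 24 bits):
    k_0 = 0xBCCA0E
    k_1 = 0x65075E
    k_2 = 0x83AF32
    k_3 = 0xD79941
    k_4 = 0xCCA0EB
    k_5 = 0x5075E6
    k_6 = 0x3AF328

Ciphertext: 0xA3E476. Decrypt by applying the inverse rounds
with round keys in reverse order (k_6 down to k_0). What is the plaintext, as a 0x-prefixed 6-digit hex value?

s_0 = ciphertext = 0xA3E476
s_1 = InvRound(s_0, k_6) = 0x61B2FB
s_2 = InvRound(s_1, k_5) = 0xAFE8FF
s_3 = InvRound(s_2, k_4) = 0xF8FA86
s_4 = InvRound(s_3, k_3) = 0x7CFEFF
s_5 = InvRound(s_4, k_2) = 0xE25AD8
s_6 = InvRound(s_5, k_1) = 0x7EA191
s_7 = InvRound(s_6, k_0) = 0x299B4B

0x299B4B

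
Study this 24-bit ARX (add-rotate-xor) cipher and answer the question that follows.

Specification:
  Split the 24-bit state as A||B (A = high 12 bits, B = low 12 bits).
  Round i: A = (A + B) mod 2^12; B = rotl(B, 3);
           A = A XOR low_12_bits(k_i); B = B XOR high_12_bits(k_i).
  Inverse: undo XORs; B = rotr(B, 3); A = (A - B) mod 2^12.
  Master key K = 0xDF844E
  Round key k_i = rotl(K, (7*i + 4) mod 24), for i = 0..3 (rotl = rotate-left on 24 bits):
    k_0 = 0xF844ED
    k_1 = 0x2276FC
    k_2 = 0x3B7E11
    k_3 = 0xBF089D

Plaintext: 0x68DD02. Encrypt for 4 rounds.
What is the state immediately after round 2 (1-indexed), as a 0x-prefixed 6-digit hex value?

0x808EB4

s_0 = plaintext = 0x68DD02
s_1 = Round(s_0, k_0) = 0x762792
s_2 = Round(s_1, k_1) = 0x808EB4
s_3 = Round(s_2, k_2) = 0x8AD610
s_4 = Round(s_3, k_3) = 0x620B73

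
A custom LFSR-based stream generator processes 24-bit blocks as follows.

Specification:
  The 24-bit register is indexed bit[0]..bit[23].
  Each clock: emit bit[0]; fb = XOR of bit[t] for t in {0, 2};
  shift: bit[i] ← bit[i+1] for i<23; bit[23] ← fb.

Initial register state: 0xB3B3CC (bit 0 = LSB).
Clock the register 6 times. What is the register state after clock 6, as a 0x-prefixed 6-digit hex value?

0xFECECF

reg_0 = 0xB3B3CC
clock 1: out=0, reg = 0xD9D9E6
clock 2: out=0, reg = 0xECECF3
clock 3: out=1, reg = 0xF67679
clock 4: out=1, reg = 0xFB3B3C
clock 5: out=0, reg = 0xFD9D9E
clock 6: out=0, reg = 0xFECECF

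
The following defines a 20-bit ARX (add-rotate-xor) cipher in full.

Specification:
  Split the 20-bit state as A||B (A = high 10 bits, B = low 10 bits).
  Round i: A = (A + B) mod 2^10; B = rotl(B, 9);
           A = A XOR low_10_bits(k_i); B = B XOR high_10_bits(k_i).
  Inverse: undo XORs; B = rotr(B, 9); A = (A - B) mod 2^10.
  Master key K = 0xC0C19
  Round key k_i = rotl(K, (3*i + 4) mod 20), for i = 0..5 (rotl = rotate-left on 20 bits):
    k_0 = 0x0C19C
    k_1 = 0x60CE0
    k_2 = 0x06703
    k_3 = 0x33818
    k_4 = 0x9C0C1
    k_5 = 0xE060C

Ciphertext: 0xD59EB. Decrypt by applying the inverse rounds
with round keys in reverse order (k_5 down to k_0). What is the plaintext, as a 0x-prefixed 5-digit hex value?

s_0 = ciphertext = 0xD59EB
s_1 = InvRound(s_0, k_5) = 0x214D5
s_2 = InvRound(s_1, k_4) = 0xBE54B
s_3 = InvRound(s_2, k_3) = 0xF5F0A
s_4 = InvRound(s_3, k_2) = 0xAB627
s_5 = InvRound(s_4, k_1) = 0xC1349
s_6 = InvRound(s_5, k_0) = 0xE96F3

0xE96F3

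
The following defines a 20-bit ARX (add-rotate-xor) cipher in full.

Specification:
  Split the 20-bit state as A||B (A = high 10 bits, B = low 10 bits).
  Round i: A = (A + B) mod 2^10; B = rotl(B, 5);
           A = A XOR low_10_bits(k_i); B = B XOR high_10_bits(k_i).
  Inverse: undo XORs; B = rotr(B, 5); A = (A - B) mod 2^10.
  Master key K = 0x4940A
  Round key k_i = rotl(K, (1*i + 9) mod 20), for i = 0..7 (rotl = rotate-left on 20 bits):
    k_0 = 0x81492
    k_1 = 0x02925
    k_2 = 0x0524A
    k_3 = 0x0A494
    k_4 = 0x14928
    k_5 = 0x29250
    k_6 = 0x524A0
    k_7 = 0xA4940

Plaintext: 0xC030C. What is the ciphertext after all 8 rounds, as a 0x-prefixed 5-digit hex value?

0xBCC41

s_0 = plaintext = 0xC030C
s_1 = Round(s_0, k_0) = 0xA7B9D
s_2 = Round(s_1, k_1) = 0xC7BB6
s_3 = Round(s_2, k_2) = 0x27AC9
s_4 = Round(s_3, k_3) = 0xFCD1F
s_5 = Round(s_4, k_4) = 0x0EBBA
s_6 = Round(s_5, k_5) = 0x693F9
s_7 = Round(s_6, k_6) = 0x4F676
s_8 = Round(s_7, k_7) = 0xBCC41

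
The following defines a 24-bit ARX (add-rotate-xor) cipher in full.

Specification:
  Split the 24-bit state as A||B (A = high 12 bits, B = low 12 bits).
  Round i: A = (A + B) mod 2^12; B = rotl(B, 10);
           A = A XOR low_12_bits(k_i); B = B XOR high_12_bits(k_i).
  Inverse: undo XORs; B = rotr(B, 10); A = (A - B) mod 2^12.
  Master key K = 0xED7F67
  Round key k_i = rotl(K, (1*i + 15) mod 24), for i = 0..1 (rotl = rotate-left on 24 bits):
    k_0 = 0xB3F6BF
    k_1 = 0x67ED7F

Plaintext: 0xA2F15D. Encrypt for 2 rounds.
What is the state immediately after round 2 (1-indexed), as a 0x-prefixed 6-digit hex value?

0x1E45A4

s_0 = plaintext = 0xA2F15D
s_1 = Round(s_0, k_0) = 0xD33F68
s_2 = Round(s_1, k_1) = 0x1E45A4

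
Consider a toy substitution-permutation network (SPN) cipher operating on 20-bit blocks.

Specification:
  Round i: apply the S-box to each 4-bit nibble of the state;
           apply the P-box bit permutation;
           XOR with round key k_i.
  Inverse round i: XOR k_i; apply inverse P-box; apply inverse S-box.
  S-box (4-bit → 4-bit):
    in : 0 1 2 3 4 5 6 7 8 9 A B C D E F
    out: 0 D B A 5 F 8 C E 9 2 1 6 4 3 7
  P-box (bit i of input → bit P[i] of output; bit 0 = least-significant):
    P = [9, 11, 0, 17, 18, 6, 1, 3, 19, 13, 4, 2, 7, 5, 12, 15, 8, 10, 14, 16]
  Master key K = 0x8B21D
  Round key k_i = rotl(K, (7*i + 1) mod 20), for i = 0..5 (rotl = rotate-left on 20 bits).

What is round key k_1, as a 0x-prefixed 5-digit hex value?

K = 0x8B21D
k_0 = rotl(K, (7*0+1) mod 20) = rotl(K, 1) = 0x1643B
k_1 = rotl(K, (7*1+1) mod 20) = rotl(K, 8) = 0x21D8B

0x21D8B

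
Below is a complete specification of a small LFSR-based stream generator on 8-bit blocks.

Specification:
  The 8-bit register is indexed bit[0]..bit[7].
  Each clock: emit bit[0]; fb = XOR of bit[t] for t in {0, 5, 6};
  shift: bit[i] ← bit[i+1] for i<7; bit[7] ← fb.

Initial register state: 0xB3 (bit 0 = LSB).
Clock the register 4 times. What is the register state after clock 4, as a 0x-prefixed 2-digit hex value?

0x4B

reg_0 = 0xB3
clock 1: out=1, reg = 0x59
clock 2: out=1, reg = 0x2C
clock 3: out=0, reg = 0x96
clock 4: out=0, reg = 0x4B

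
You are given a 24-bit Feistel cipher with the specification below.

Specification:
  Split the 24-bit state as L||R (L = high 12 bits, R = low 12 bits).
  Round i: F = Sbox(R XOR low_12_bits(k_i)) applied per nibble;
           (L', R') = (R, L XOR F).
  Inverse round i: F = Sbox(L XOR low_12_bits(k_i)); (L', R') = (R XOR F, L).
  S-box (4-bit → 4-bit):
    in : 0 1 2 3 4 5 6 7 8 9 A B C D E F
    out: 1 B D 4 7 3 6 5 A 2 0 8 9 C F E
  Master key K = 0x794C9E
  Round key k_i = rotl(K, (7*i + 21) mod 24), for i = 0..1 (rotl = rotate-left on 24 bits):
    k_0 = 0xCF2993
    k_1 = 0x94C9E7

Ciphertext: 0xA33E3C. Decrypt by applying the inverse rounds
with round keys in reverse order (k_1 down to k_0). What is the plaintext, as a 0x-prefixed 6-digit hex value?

s_0 = ciphertext = 0xA33E3C
s_1 = InvRound(s_0, k_1) = 0xAFBA33
s_2 = InvRound(s_1, k_0) = 0xE59AFB

0xE59AFB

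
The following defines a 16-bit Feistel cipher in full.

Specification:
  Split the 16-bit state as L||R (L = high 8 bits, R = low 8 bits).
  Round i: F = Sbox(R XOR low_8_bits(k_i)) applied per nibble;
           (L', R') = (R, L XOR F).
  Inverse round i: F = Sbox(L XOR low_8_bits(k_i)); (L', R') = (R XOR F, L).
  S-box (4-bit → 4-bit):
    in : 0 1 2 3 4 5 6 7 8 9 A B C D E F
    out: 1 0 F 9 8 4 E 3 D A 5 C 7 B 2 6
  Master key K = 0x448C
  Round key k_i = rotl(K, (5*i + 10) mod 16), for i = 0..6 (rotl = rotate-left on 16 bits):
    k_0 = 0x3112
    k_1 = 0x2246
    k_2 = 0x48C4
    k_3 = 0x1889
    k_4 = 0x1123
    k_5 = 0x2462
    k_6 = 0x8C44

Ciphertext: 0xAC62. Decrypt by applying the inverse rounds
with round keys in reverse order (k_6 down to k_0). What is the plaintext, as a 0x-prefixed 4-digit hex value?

s_0 = ciphertext = 0xAC62
s_1 = InvRound(s_0, k_6) = 0x4FAC
s_2 = InvRound(s_1, k_5) = 0x574F
s_3 = InvRound(s_2, k_4) = 0x7757
s_4 = InvRound(s_3, k_3) = 0x3577
s_5 = InvRound(s_4, k_2) = 0x1735
s_6 = InvRound(s_5, k_1) = 0x7517
s_7 = InvRound(s_6, k_0) = 0xF475

0xF475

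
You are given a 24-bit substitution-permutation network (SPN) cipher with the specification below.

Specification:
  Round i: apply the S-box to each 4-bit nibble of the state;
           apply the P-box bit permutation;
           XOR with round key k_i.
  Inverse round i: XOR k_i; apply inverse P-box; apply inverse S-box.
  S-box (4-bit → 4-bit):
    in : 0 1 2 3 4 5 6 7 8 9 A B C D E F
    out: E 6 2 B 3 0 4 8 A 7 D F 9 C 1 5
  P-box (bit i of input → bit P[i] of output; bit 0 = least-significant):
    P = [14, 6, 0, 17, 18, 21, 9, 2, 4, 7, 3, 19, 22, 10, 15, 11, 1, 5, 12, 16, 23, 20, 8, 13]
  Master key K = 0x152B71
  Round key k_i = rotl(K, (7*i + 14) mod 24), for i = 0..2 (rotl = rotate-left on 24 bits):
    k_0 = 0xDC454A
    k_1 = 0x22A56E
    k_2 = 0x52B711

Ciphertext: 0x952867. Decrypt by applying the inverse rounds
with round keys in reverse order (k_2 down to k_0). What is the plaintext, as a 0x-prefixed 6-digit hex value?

s_0 = ciphertext = 0x952867
s_1 = InvRound(s_0, k_2) = 0xFBBEA8
s_2 = InvRound(s_1, k_1) = 0x9AC8D2
s_3 = InvRound(s_2, k_0) = 0x65B9E7

0x65B9E7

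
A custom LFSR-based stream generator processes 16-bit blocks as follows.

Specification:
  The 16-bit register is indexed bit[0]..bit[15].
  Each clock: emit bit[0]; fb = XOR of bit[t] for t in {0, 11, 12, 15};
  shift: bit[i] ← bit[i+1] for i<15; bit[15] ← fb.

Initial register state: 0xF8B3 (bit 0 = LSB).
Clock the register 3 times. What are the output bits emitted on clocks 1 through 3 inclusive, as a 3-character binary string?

reg_0 = 0xF8B3
clock 1: out=1, reg = 0x7C59
clock 2: out=1, reg = 0xBE2C
clock 3: out=0, reg = 0xDF16

110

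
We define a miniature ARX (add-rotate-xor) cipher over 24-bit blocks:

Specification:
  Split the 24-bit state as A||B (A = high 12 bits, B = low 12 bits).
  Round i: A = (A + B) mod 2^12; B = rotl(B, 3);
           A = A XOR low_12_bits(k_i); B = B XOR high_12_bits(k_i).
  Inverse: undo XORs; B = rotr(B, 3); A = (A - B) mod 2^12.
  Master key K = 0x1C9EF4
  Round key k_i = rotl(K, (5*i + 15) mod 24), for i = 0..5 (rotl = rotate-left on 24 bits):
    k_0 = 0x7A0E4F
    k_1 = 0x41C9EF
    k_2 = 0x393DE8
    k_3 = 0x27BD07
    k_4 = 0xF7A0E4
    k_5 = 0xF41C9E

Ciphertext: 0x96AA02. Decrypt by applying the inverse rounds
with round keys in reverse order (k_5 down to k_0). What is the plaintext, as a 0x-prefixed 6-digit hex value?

0xE84C3C

s_0 = ciphertext = 0x96AA02
s_1 = InvRound(s_0, k_5) = 0xF4C6A8
s_2 = InvRound(s_1, k_4) = 0xA6E53A
s_3 = InvRound(s_2, k_3) = 0x4812E8
s_4 = InvRound(s_3, k_2) = 0x33A62F
s_5 = InvRound(s_4, k_1) = 0x48F646
s_6 = InvRound(s_5, k_0) = 0xE84C3C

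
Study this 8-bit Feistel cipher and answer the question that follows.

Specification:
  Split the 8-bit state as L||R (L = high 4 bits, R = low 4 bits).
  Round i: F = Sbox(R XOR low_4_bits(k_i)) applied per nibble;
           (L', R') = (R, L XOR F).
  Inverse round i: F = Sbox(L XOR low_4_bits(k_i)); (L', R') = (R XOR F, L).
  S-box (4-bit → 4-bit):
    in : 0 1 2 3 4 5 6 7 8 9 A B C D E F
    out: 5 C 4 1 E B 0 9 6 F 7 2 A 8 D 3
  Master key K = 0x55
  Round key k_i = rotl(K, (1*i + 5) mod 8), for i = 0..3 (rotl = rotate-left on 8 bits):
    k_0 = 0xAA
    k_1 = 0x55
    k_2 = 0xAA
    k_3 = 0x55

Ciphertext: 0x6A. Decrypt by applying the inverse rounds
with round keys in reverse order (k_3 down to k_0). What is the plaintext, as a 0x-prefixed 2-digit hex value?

0xE8

s_0 = ciphertext = 0x6A
s_1 = InvRound(s_0, k_3) = 0xB6
s_2 = InvRound(s_1, k_2) = 0xAB
s_3 = InvRound(s_2, k_1) = 0x8A
s_4 = InvRound(s_3, k_0) = 0xE8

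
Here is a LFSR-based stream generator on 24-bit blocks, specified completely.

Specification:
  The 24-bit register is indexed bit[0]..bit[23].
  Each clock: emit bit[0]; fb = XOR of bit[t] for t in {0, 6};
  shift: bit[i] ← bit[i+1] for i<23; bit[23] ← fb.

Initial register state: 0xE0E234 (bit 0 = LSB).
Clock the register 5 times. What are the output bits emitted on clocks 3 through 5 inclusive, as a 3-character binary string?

101

reg_0 = 0xE0E234
clock 1: out=0, reg = 0x70711A
clock 2: out=0, reg = 0x38388D
clock 3: out=1, reg = 0x9C1C46
clock 4: out=0, reg = 0xCE0E23
clock 5: out=1, reg = 0xE70711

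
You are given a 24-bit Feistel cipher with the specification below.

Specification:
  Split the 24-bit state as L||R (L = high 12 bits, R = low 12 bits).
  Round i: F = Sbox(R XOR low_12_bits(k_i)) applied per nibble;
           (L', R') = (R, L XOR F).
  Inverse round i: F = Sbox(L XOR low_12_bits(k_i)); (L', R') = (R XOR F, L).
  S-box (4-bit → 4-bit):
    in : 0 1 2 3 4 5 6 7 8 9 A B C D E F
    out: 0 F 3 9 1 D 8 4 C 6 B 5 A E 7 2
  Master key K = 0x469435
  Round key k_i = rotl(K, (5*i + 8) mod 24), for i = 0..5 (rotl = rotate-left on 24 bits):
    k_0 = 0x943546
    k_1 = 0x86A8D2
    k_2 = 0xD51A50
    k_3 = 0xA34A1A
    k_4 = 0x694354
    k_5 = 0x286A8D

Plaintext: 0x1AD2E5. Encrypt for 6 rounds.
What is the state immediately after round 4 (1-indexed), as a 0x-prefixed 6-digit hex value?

0xDEA86D

s_0 = plaintext = 0x1AD2E5
s_1 = Round(s_0, k_0) = 0x2E5514
s_2 = Round(s_1, k_1) = 0x514C4D
s_3 = Round(s_2, k_2) = 0xC4DDEA
s_4 = Round(s_3, k_3) = 0xDEA86D
s_5 = Round(s_4, k_4) = 0x86D87C
s_6 = Round(s_5, k_5) = 0x87CB42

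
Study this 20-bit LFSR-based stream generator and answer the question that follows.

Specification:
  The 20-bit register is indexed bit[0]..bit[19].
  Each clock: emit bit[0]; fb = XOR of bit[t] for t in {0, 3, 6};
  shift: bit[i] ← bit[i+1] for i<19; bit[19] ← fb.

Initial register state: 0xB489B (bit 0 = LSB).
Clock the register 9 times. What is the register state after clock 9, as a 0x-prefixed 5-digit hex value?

reg_0 = 0xB489B
clock 1: out=1, reg = 0x5A44D
clock 2: out=1, reg = 0xAD226
clock 3: out=0, reg = 0x56913
clock 4: out=1, reg = 0xAB489
clock 5: out=1, reg = 0x55A44
clock 6: out=0, reg = 0xAAD22
clock 7: out=0, reg = 0x55691
clock 8: out=1, reg = 0xAAB48
clock 9: out=0, reg = 0x555A4

0x555A4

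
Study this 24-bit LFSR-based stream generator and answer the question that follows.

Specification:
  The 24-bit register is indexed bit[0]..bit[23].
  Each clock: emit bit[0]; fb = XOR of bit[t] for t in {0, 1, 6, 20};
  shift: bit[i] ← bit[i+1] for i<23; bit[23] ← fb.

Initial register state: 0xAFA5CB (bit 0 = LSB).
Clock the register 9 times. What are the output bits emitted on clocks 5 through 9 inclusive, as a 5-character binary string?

00111

reg_0 = 0xAFA5CB
clock 1: out=1, reg = 0xD7D2E5
clock 2: out=1, reg = 0xEBE972
clock 3: out=0, reg = 0x75F4B9
clock 4: out=1, reg = 0x3AFA5C
clock 5: out=0, reg = 0x1D7D2E
clock 6: out=0, reg = 0x0EBE97
clock 7: out=1, reg = 0x075F4B
clock 8: out=1, reg = 0x83AFA5
clock 9: out=1, reg = 0xC1D7D2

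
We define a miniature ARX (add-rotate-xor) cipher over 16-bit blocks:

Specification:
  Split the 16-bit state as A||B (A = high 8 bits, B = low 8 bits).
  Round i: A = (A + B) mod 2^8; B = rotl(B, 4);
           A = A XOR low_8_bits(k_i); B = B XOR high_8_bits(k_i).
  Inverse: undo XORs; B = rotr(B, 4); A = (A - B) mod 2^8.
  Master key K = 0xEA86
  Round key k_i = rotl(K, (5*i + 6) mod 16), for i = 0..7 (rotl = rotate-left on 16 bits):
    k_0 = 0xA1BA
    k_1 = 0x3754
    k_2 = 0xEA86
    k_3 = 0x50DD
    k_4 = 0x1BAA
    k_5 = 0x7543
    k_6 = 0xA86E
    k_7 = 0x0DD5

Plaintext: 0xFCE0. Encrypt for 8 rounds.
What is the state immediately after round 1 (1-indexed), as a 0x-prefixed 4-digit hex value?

s_0 = plaintext = 0xFCE0
s_1 = Round(s_0, k_0) = 0x66AF
s_2 = Round(s_1, k_1) = 0x41CD
s_3 = Round(s_2, k_2) = 0x8836
s_4 = Round(s_3, k_3) = 0x6333
s_5 = Round(s_4, k_4) = 0x3C28
s_6 = Round(s_5, k_5) = 0x27F7
s_7 = Round(s_6, k_6) = 0x70D7
s_8 = Round(s_7, k_7) = 0x9270

0x66AF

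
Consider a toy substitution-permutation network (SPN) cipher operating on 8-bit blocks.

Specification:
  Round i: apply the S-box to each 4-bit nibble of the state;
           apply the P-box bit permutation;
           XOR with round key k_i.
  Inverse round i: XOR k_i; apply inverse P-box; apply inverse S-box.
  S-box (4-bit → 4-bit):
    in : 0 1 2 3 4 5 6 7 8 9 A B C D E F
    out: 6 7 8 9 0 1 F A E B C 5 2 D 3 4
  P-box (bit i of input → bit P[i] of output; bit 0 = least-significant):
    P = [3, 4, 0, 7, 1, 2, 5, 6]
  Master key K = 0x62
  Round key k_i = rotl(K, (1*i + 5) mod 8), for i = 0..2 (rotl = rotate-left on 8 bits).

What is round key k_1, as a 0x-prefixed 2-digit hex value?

K = 0x62
k_0 = rotl(K, (1*0+5) mod 8) = rotl(K, 5) = 0x4C
k_1 = rotl(K, (1*1+5) mod 8) = rotl(K, 6) = 0x98

0x98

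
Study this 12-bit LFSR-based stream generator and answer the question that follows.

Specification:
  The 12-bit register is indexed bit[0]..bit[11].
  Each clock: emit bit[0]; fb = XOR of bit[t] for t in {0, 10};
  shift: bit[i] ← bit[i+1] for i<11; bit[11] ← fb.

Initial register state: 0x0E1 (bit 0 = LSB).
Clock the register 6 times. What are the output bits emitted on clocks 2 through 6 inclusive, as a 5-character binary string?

reg_0 = 0x0E1
clock 1: out=1, reg = 0x870
clock 2: out=0, reg = 0x438
clock 3: out=0, reg = 0xA1C
clock 4: out=0, reg = 0x50E
clock 5: out=0, reg = 0xA87
clock 6: out=1, reg = 0xD43

00001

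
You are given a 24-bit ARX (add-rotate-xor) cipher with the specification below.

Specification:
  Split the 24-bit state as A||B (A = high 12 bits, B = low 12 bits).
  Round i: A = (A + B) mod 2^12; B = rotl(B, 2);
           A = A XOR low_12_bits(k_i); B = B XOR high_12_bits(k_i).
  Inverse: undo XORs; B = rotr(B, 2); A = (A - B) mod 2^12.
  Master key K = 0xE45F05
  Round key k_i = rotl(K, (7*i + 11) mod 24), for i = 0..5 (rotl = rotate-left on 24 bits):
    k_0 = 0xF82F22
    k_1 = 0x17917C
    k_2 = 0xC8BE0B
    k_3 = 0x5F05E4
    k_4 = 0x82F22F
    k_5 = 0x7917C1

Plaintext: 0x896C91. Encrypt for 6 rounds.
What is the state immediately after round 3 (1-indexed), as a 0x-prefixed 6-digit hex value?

0x32F532

s_0 = plaintext = 0x896C91
s_1 = Round(s_0, k_0) = 0xA05DC5
s_2 = Round(s_1, k_1) = 0x6B666E
s_3 = Round(s_2, k_2) = 0x32F532
s_4 = Round(s_3, k_3) = 0xD85139
s_5 = Round(s_4, k_4) = 0xC91CCB
s_6 = Round(s_5, k_5) = 0xE9D4BE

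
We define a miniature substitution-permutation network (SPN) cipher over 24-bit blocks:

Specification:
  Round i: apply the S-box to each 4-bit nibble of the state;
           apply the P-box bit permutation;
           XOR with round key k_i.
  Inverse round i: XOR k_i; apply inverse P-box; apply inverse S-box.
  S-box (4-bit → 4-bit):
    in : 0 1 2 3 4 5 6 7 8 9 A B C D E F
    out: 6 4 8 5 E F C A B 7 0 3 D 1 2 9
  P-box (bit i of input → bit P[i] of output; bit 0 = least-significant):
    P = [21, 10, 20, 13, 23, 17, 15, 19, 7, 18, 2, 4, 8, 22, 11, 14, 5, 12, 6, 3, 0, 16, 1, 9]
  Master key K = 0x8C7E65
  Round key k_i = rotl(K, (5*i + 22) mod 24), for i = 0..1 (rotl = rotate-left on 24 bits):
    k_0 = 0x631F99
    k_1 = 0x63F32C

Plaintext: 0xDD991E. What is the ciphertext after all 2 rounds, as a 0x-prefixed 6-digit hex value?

s_0 = plaintext = 0xDD991E
s_1 = Round(s_0, k_0) = 0x27923C
s_2 = Round(s_1, k_1) = 0x934834

0x934834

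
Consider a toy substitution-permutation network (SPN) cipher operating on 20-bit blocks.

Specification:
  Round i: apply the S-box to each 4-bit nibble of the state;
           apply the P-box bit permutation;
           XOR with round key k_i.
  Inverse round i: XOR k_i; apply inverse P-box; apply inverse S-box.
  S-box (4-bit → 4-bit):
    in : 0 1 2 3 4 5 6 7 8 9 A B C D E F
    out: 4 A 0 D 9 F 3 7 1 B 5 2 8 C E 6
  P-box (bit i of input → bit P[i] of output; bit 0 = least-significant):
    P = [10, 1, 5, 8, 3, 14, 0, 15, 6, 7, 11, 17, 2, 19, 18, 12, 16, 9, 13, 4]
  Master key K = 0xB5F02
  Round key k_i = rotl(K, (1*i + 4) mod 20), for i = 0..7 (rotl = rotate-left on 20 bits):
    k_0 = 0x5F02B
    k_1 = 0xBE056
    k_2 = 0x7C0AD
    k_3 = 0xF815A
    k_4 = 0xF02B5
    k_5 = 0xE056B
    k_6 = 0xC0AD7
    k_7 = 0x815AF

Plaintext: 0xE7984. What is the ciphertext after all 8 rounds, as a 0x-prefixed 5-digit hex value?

0x111AC

s_0 = plaintext = 0xE7984
s_1 = Round(s_0, k_0) = 0xBD7F7
s_2 = Round(s_1, k_1) = 0xFBEB5
s_3 = Round(s_2, k_2) = 0xDAF0F
s_4 = Round(s_3, k_3) = 0xBA9ED
s_5 = Round(s_4, k_4) = 0x9C150
s_6 = Round(s_5, k_5) = 0xDD7D2
s_7 = Round(s_6, k_6) = 0x8B206
s_8 = Round(s_7, k_7) = 0x111AC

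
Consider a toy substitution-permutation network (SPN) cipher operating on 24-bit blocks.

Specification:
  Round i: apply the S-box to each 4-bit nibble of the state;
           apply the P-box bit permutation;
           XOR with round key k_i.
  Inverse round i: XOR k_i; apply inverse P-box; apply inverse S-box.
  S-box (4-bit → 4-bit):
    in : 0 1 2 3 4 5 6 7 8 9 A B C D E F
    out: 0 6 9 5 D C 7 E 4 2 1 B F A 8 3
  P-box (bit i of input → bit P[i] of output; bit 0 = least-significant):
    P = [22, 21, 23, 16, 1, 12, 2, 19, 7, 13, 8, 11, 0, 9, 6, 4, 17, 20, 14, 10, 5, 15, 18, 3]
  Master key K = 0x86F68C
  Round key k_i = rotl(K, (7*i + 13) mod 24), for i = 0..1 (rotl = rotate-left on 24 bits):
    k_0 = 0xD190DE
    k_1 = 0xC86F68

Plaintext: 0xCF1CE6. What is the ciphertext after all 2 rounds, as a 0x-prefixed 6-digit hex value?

s_0 = plaintext = 0xCF1CE6
s_1 = Round(s_0, k_0) = 0x2F3B36
s_2 = Round(s_1, k_1) = 0x3A4787

0x3A4787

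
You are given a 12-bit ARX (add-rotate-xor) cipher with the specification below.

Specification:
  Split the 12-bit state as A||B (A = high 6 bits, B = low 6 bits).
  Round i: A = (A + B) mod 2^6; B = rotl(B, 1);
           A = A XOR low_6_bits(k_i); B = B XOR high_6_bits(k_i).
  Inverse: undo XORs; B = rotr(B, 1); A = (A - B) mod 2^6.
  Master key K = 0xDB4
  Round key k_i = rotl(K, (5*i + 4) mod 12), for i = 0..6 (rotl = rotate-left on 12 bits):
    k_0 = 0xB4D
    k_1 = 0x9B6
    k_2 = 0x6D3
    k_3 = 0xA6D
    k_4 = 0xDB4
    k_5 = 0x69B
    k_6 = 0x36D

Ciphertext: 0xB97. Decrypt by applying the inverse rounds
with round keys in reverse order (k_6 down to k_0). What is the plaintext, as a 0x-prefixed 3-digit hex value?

0x4D8

s_0 = ciphertext = 0xB97
s_1 = InvRound(s_0, k_6) = 0xD8D
s_2 = InvRound(s_1, k_5) = 0x0AB
s_3 = InvRound(s_2, k_4) = 0x22E
s_4 = InvRound(s_3, k_3) = 0x0A3
s_5 = InvRound(s_4, k_2) = 0xD5C
s_6 = InvRound(s_5, k_1) = 0x99D
s_7 = InvRound(s_6, k_0) = 0x4D8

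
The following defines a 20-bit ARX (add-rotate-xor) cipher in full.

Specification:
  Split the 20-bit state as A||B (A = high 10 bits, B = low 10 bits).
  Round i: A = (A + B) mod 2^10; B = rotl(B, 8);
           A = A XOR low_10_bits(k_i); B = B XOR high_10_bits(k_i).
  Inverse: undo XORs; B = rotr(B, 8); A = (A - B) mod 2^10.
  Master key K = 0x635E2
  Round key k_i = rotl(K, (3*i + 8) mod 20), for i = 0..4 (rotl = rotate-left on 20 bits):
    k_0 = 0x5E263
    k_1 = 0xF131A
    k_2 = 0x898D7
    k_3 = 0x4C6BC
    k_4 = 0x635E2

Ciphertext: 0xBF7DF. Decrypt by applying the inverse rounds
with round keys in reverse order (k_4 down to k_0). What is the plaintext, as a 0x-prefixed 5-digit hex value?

0x2E312

s_0 = ciphertext = 0xBF7DF
s_1 = InvRound(s_0, k_4) = 0x7554A
s_2 = InvRound(s_1, k_3) = 0x5F5EC
s_3 = InvRound(s_2, k_2) = 0x9FF2B
s_4 = InvRound(s_3, k_1) = 0x6A7BC
s_5 = InvRound(s_4, k_0) = 0x2E312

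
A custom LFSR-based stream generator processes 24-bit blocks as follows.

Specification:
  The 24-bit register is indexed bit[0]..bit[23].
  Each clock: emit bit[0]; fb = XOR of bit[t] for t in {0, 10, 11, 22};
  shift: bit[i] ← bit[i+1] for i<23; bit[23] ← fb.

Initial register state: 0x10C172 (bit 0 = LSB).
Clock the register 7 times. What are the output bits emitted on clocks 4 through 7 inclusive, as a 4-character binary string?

0111

reg_0 = 0x10C172
clock 1: out=0, reg = 0x0860B9
clock 2: out=1, reg = 0x84305C
clock 3: out=0, reg = 0x42182E
clock 4: out=0, reg = 0x210C17
clock 5: out=1, reg = 0x90860B
clock 6: out=1, reg = 0x484305
clock 7: out=1, reg = 0x242182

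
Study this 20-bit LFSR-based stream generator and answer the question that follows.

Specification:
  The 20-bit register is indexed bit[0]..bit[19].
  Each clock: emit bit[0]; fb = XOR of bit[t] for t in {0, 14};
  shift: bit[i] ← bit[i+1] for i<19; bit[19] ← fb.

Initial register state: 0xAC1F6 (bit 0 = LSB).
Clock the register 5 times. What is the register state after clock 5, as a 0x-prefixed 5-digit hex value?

0xED60F

reg_0 = 0xAC1F6
clock 1: out=0, reg = 0xD60FB
clock 2: out=1, reg = 0x6B07D
clock 3: out=1, reg = 0xB583E
clock 4: out=0, reg = 0xDAC1F
clock 5: out=1, reg = 0xED60F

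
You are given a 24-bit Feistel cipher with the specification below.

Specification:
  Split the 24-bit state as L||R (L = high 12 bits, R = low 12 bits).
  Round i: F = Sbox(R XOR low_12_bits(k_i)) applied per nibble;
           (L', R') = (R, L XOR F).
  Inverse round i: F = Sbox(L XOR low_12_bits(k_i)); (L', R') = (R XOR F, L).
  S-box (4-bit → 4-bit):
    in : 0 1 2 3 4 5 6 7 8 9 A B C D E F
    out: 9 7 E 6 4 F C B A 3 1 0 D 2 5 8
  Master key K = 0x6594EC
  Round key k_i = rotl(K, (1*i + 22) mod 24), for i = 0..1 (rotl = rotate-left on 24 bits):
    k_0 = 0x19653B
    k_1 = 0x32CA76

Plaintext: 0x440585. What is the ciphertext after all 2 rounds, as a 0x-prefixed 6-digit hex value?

s_0 = plaintext = 0x440585
s_1 = Round(s_0, k_0) = 0x585D45
s_2 = Round(s_1, k_1) = 0xD45EE3

0xD45EE3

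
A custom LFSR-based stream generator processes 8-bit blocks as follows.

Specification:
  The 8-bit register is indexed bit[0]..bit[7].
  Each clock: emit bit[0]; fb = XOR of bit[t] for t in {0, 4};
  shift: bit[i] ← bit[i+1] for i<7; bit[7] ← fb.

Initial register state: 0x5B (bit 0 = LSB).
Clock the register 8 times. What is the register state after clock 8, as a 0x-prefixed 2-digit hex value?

0xBE

reg_0 = 0x5B
clock 1: out=1, reg = 0x2D
clock 2: out=1, reg = 0x96
clock 3: out=0, reg = 0xCB
clock 4: out=1, reg = 0xE5
clock 5: out=1, reg = 0xF2
clock 6: out=0, reg = 0xF9
clock 7: out=1, reg = 0x7C
clock 8: out=0, reg = 0xBE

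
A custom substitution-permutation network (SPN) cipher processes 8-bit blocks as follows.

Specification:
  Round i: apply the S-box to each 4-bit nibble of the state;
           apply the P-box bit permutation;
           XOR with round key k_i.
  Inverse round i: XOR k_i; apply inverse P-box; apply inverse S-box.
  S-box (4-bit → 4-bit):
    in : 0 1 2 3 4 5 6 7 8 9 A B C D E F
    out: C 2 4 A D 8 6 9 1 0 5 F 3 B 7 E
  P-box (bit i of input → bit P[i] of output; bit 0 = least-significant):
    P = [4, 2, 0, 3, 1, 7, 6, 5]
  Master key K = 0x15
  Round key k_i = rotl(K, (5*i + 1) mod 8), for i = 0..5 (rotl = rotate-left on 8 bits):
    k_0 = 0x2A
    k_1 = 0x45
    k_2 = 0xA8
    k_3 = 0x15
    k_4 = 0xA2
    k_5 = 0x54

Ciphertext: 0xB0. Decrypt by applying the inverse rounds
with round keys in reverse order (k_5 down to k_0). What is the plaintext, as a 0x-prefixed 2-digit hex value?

s_0 = ciphertext = 0xB0
s_1 = InvRound(s_0, k_5) = 0xF1
s_2 = InvRound(s_1, k_4) = 0xAA
s_3 = InvRound(s_2, k_3) = 0xDB
s_4 = InvRound(s_3, k_2) = 0x4A
s_5 = InvRound(s_4, k_1) = 0x8F
s_6 = InvRound(s_5, k_0) = 0x36

0x36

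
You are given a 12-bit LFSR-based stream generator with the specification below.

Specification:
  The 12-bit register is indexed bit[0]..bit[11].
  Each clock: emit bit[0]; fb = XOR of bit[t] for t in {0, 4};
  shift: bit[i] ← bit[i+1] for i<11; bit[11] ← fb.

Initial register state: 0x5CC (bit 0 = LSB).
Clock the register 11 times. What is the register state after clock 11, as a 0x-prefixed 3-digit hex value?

reg_0 = 0x5CC
clock 1: out=0, reg = 0x2E6
clock 2: out=0, reg = 0x173
clock 3: out=1, reg = 0x0B9
clock 4: out=1, reg = 0x05C
clock 5: out=0, reg = 0x82E
clock 6: out=0, reg = 0x417
clock 7: out=1, reg = 0x20B
clock 8: out=1, reg = 0x905
clock 9: out=1, reg = 0xC82
clock 10: out=0, reg = 0x641
clock 11: out=1, reg = 0xB20

0xB20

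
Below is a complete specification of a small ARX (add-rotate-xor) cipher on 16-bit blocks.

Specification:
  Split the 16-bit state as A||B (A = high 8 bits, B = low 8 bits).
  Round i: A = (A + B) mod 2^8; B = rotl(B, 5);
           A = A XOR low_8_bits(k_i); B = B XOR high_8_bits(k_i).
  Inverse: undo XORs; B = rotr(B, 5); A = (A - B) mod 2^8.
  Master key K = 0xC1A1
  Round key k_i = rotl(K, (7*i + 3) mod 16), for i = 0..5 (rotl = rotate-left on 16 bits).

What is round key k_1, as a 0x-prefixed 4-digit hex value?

0x8706

K = 0xC1A1
k_0 = rotl(K, (7*0+3) mod 16) = rotl(K, 3) = 0x0D0E
k_1 = rotl(K, (7*1+3) mod 16) = rotl(K, 10) = 0x8706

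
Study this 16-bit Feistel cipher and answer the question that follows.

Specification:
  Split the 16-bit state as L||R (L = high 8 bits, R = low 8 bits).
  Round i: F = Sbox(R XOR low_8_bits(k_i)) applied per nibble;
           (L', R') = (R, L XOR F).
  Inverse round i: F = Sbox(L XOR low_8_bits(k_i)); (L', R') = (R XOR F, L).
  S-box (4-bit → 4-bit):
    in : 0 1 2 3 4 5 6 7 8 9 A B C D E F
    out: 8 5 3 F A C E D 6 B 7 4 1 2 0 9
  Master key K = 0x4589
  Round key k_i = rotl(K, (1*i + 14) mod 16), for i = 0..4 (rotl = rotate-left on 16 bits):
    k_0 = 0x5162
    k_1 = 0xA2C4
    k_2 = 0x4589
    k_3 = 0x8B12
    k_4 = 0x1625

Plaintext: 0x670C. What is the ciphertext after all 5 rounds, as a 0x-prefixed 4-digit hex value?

s_0 = plaintext = 0x670C
s_1 = Round(s_0, k_0) = 0x0C87
s_2 = Round(s_1, k_1) = 0x87A3
s_3 = Round(s_2, k_2) = 0xA3B0
s_4 = Round(s_3, k_3) = 0xB0D0
s_5 = Round(s_4, k_4) = 0xD02C

0xD02C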